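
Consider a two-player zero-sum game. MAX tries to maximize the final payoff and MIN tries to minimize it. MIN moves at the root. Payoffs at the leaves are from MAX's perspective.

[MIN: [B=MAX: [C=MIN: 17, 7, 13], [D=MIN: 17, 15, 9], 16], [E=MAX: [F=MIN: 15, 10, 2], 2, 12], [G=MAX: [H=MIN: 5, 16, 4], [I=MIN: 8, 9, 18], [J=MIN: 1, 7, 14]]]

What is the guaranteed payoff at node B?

16

C: min(17, 7, 13) = 7
D: min(17, 15, 9) = 9
B: max(7, 9, 16) = 16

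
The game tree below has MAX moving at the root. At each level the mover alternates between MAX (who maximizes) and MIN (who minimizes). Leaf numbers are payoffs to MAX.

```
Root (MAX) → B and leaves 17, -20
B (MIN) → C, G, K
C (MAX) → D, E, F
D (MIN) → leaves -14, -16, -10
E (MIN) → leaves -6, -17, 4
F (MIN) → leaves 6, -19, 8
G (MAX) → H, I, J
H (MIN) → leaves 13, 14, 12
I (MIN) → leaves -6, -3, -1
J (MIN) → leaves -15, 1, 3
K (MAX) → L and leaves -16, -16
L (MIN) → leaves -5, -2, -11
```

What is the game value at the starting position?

17

D (MIN): min(-14, -16, -10) = -16
E (MIN): min(-6, -17, 4) = -17
F (MIN): min(6, -19, 8) = -19
C (MAX): max(-16, -17, -19) = -16
H (MIN): min(13, 14, 12) = 12
I (MIN): min(-6, -3, -1) = -6
J (MIN): min(-15, 1, 3) = -15
G (MAX): max(12, -6, -15) = 12
L (MIN): min(-5, -2, -11) = -11
K (MAX): max(-11, -16, -16) = -11
B (MIN): min(-16, 12, -11) = -16
Root (MAX): max(-16, 17, -20) = 17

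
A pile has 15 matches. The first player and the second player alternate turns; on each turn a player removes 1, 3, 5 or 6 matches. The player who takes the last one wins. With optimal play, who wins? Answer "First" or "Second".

Mark each pile size as W (mover wins) or L (mover loses):
i:   0  1  2  3  4  5  6  7  8  9 10 11 12 13 14 15
     L  W  L  W  L  W  W  W  W  W  W  L  W  L  W  L
Position 15 is L, so the second player wins.

Second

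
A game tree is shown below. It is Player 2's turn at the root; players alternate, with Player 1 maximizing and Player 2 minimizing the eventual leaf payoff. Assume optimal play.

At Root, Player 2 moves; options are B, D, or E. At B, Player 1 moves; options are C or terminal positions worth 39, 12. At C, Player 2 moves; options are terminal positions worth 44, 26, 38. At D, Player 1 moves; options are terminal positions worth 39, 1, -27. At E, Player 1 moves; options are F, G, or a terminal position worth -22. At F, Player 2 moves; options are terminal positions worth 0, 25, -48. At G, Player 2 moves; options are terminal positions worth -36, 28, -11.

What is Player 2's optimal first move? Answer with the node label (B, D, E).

C (Player 2): min(44, 26, 38) = 26
B (Player 1): max(26, 39, 12) = 39
D (Player 1): max(39, 1, -27) = 39
F (Player 2): min(0, 25, -48) = -48
G (Player 2): min(-36, 28, -11) = -36
E (Player 1): max(-48, -36, -22) = -22
Root (Player 2): min(39, 39, -22) = -22
Player 2 picks the child with the lowest value: E (value -22).

E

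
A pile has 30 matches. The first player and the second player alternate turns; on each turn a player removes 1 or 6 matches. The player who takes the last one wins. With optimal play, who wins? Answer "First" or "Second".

Second

Mark each pile size as W (mover wins) or L (mover loses):
i:   0  1  2  3  4  5  6  7  8  9 10 11 12 13 14 15 16 17 18 19 20 21 22 23 24 25 26 27 28 29 30
     L  W  L  W  L  W  W  L  W  L  W  L  W  W  L  W  L  W  L  W  W  L  W  L  W  L  W  W  L  W  L
Position 30 is L, so the second player wins.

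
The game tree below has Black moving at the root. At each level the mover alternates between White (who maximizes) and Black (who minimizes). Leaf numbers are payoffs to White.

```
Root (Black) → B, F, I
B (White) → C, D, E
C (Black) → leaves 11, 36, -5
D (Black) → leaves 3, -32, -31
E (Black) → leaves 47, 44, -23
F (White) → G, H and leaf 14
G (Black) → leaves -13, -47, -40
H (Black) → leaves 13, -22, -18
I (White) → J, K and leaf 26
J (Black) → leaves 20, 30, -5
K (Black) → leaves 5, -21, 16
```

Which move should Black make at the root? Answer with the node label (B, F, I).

B

C (Black): min(11, 36, -5) = -5
D (Black): min(3, -32, -31) = -32
E (Black): min(47, 44, -23) = -23
B (White): max(-5, -32, -23) = -5
G (Black): min(-13, -47, -40) = -47
H (Black): min(13, -22, -18) = -22
F (White): max(-47, -22, 14) = 14
J (Black): min(20, 30, -5) = -5
K (Black): min(5, -21, 16) = -21
I (White): max(-5, -21, 26) = 26
Root (Black): min(-5, 14, 26) = -5
Black picks the child with the lowest value: B (value -5).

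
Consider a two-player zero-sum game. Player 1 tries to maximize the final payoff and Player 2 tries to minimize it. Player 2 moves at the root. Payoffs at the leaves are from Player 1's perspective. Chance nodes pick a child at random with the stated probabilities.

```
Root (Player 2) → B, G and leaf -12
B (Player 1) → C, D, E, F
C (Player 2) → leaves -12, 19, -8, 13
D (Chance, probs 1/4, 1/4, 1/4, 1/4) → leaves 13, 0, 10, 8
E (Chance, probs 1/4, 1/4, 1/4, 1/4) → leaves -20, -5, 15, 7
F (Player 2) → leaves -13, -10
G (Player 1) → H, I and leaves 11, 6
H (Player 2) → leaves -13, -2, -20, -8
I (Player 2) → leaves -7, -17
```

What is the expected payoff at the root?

-12

C (Player 2): min(-12, 19, -8, 13) = -12
D (Chance): 1/4·13 + 1/4·0 + 1/4·10 + 1/4·8 = 7.75
E (Chance): 1/4·-20 + 1/4·-5 + 1/4·15 + 1/4·7 = -0.75
F (Player 2): min(-13, -10) = -13
B (Player 1): max(-12, 7.75, -0.75, -13) = 7.75
H (Player 2): min(-13, -2, -20, -8) = -20
I (Player 2): min(-7, -17) = -17
G (Player 1): max(-20, -17, 11, 6) = 11
Root (Player 2): min(7.75, 11, -12) = -12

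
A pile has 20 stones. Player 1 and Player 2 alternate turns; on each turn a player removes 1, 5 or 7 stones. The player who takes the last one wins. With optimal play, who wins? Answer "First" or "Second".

W/L table (W = player to move can force a win):
i:   0  1  2  3  4  5  6  7  8  9 10 11 12 13 14 15 16 17 18 19 20
     L  W  L  W  L  W  L  W  L  W  L  W  L  W  L  W  L  W  L  W  L
Position 20 is L, so the second player wins.

Second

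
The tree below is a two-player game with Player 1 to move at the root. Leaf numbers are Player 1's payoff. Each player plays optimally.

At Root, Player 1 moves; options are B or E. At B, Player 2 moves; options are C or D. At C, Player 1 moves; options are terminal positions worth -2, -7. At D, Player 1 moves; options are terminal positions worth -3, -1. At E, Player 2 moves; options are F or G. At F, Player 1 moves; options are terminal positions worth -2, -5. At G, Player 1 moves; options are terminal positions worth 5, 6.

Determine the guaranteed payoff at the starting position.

C (Player 1): max(-2, -7) = -2
D (Player 1): max(-3, -1) = -1
B (Player 2): min(-2, -1) = -2
F (Player 1): max(-2, -5) = -2
G (Player 1): max(5, 6) = 6
E (Player 2): min(-2, 6) = -2
Root (Player 1): max(-2, -2) = -2

-2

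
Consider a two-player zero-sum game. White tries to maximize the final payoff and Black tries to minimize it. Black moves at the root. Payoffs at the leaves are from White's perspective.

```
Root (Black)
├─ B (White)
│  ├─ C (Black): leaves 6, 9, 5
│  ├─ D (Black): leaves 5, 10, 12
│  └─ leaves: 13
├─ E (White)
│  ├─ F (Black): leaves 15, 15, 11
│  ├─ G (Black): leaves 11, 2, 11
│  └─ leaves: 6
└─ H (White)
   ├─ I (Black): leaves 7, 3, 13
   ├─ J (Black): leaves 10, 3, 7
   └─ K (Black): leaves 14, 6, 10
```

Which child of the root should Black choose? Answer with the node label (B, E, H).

H

C (Black): min(6, 9, 5) = 5
D (Black): min(5, 10, 12) = 5
B (White): max(5, 5, 13) = 13
F (Black): min(15, 15, 11) = 11
G (Black): min(11, 2, 11) = 2
E (White): max(11, 2, 6) = 11
I (Black): min(7, 3, 13) = 3
J (Black): min(10, 3, 7) = 3
K (Black): min(14, 6, 10) = 6
H (White): max(3, 3, 6) = 6
Root (Black): min(13, 11, 6) = 6
Black picks the child with the lowest value: H (value 6).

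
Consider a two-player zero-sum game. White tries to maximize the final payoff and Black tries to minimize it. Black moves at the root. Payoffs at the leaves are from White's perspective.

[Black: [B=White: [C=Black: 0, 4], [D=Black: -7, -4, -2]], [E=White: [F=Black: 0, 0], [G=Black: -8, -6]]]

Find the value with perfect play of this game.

0

C (Black): min(0, 4) = 0
D (Black): min(-7, -4, -2) = -7
B (White): max(0, -7) = 0
F (Black): min(0, 0) = 0
G (Black): min(-8, -6) = -8
E (White): max(0, -8) = 0
Root (Black): min(0, 0) = 0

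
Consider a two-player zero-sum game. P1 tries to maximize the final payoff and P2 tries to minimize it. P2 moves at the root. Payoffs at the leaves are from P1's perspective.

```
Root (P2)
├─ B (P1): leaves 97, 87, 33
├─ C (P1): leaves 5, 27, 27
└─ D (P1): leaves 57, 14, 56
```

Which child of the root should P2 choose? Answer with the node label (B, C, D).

C

B (P1): max(97, 87, 33) = 97
C (P1): max(5, 27, 27) = 27
D (P1): max(57, 14, 56) = 57
Root (P2): min(97, 27, 57) = 27
P2 picks the child with the lowest value: C (value 27).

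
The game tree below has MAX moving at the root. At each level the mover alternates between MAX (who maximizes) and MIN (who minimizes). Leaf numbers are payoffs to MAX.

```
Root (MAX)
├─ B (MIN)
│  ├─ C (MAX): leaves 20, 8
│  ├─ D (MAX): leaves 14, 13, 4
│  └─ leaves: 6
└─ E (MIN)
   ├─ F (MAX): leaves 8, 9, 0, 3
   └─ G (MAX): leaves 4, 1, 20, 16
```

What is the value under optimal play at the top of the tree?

C (MAX): max(20, 8) = 20
D (MAX): max(14, 13, 4) = 14
B (MIN): min(20, 14, 6) = 6
F (MAX): max(8, 9, 0, 3) = 9
G (MAX): max(4, 1, 20, 16) = 20
E (MIN): min(9, 20) = 9
Root (MAX): max(6, 9) = 9

9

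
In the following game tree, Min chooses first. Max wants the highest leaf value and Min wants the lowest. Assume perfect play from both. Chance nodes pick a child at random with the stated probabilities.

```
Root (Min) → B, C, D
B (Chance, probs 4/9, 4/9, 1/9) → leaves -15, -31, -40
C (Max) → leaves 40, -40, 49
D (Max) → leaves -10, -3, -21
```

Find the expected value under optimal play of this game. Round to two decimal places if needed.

-24.89

B (Chance): 4/9·-15 + 4/9·-31 + 1/9·-40 = -24.89
C (Max): max(40, -40, 49) = 49
D (Max): max(-10, -3, -21) = -3
Root (Min): min(-24.89, 49, -3) = -24.89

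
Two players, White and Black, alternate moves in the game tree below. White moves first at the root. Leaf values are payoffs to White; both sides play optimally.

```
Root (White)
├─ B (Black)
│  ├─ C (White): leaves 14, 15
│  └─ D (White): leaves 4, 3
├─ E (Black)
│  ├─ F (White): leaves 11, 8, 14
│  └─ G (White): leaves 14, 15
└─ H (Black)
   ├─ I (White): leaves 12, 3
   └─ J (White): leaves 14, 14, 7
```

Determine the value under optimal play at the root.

14

C (White): max(14, 15) = 15
D (White): max(4, 3) = 4
B (Black): min(15, 4) = 4
F (White): max(11, 8, 14) = 14
G (White): max(14, 15) = 15
E (Black): min(14, 15) = 14
I (White): max(12, 3) = 12
J (White): max(14, 14, 7) = 14
H (Black): min(12, 14) = 12
Root (White): max(4, 14, 12) = 14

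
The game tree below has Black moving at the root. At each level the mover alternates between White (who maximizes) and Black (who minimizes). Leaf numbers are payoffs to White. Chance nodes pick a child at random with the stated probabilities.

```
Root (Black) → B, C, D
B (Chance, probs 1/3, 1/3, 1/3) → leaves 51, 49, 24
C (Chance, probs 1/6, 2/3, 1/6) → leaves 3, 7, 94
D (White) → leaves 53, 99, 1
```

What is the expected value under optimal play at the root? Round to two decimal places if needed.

20.83

B (Chance): 1/3·51 + 1/3·49 + 1/3·24 = 41.33
C (Chance): 1/6·3 + 2/3·7 + 1/6·94 = 20.83
D (White): max(53, 99, 1) = 99
Root (Black): min(41.33, 20.83, 99) = 20.83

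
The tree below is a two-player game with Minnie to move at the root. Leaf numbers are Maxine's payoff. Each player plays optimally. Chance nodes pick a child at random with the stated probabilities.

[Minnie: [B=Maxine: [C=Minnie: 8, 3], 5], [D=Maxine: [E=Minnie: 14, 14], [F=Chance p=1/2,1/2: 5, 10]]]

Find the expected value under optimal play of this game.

5

C (Minnie): min(8, 3) = 3
B (Maxine): max(3, 5) = 5
E (Minnie): min(14, 14) = 14
F (Chance): 1/2·5 + 1/2·10 = 7.5
D (Maxine): max(14, 7.5) = 14
Root (Minnie): min(5, 14) = 5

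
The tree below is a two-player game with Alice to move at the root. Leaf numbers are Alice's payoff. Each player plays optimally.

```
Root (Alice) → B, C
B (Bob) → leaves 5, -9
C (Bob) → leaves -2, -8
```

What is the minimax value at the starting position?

B (Bob): min(5, -9) = -9
C (Bob): min(-2, -8) = -8
Root (Alice): max(-9, -8) = -8

-8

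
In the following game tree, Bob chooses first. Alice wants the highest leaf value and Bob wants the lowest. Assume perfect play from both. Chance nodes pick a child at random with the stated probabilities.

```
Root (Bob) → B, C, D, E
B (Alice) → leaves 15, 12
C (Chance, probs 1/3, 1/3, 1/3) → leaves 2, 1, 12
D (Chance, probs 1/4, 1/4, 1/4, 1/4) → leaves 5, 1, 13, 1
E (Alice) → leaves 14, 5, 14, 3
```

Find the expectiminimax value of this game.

5

B (Alice): max(15, 12) = 15
C (Chance): 1/3·2 + 1/3·1 + 1/3·12 = 5
D (Chance): 1/4·5 + 1/4·1 + 1/4·13 + 1/4·1 = 5
E (Alice): max(14, 5, 14, 3) = 14
Root (Bob): min(15, 5, 5, 14) = 5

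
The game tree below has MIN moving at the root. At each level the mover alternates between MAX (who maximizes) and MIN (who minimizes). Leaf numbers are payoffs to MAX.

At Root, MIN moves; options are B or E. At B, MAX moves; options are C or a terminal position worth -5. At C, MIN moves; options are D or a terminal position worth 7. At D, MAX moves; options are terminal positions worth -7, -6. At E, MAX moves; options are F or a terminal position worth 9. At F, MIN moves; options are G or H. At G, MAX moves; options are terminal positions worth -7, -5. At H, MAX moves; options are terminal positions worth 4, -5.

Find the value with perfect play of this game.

-5

D (MAX): max(-7, -6) = -6
C (MIN): min(-6, 7) = -6
B (MAX): max(-6, -5) = -5
G (MAX): max(-7, -5) = -5
H (MAX): max(4, -5) = 4
F (MIN): min(-5, 4) = -5
E (MAX): max(-5, 9) = 9
Root (MIN): min(-5, 9) = -5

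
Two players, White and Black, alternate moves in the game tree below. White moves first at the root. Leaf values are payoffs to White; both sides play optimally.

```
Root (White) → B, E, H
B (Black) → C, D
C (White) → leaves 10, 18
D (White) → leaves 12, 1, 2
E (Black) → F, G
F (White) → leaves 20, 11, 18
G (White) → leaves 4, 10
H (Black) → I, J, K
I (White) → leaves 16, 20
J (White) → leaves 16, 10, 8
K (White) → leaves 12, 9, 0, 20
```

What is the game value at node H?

16

I: max(16, 20) = 20
J: max(16, 10, 8) = 16
K: max(12, 9, 0, 20) = 20
H: min(20, 16, 20) = 16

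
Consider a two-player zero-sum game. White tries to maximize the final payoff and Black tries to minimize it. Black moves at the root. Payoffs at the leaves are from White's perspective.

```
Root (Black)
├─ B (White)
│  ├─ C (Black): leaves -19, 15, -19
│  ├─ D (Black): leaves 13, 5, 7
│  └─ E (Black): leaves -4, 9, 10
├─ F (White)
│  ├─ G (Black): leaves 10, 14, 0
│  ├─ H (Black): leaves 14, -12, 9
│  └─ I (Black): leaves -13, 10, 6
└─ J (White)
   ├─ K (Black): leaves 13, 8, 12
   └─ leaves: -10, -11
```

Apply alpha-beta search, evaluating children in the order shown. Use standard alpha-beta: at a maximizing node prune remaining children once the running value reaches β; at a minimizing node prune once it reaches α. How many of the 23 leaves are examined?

16

C [α=-∞,β=+∞]: v=-19
D [α=-19,β=+∞]: v=5
E [α=5,β=+∞]: v=-4 after child 1 ≤ α → α-cutoff, skip 2
B [α=-∞,β=+∞]: v=5
G [α=-∞,β=5]: v=0
H [α=0,β=5]: v=-12 after child 2 ≤ α → α-cutoff, skip 1
I [α=0,β=5]: v=-13 after child 1 ≤ α → α-cutoff, skip 2
F [α=-∞,β=5]: v=0
K [α=-∞,β=0]: v=8
J [α=-∞,β=0]: v=8 after child 1 ≥ β → β-cutoff, skip 2
Root [α=-∞,β=+∞]: v=0
Leaves evaluated: 16 of 23.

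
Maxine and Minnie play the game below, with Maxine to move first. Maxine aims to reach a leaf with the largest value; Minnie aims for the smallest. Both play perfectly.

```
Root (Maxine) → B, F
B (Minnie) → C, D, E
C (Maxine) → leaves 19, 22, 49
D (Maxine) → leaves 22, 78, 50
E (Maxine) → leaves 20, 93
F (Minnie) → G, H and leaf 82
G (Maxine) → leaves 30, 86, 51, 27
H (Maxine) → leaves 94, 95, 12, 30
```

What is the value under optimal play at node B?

C: max(19, 22, 49) = 49
D: max(22, 78, 50) = 78
E: max(20, 93) = 93
B: min(49, 78, 93) = 49

49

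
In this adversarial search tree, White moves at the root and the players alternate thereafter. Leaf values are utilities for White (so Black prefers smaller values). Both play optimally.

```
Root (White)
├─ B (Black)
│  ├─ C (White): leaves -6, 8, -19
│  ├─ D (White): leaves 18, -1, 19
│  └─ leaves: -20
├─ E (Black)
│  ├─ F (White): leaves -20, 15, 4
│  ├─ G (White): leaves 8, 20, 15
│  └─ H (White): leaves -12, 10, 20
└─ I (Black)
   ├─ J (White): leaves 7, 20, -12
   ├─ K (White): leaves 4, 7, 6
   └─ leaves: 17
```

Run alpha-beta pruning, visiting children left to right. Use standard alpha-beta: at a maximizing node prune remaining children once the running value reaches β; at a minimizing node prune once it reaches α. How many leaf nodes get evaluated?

19

C [α=-∞,β=+∞]: v=8
D [α=-∞,β=8]: v=18 after child 1 ≥ β → β-cutoff, skip 2
B [α=-∞,β=+∞]: v=-20
F [α=-20,β=+∞]: v=15
G [α=-20,β=15]: v=20 after child 2 ≥ β → β-cutoff, skip 1
H [α=-20,β=15]: v=20
E [α=-20,β=+∞]: v=15
J [α=15,β=+∞]: v=20
K [α=15,β=20]: v=7
I [α=15,β=+∞]: v=7 after child 2 ≤ α → α-cutoff, skip 1
Root [α=-∞,β=+∞]: v=15
Leaves evaluated: 19 of 23.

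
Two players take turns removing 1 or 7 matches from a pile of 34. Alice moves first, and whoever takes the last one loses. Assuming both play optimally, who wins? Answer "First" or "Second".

First

W/L table (W = player to move can force a win):
i:   0  1  2  3  4  5  6  7  8  9 10 11 12 13 14 15 16 17 18 19 20 21 22 23 24 25 26 27 28 29 30 31 32 33 34
     W  L  W  L  W  L  W  L  W  L  W  L  W  L  W  L  W  L  W  L  W  L  W  L  W  L  W  L  W  L  W  L  W  L  W
Position 34 is W, so the first player wins.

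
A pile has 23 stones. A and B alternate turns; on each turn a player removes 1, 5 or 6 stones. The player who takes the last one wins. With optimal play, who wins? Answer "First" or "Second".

Compute winning (W) and losing (L) positions by backward induction:
i:   0  1  2  3  4  5  6  7  8  9 10 11 12 13 14 15 16 17 18 19 20 21 22 23
     L  W  L  W  L  W  W  W  W  W  W  L  W  L  W  L  W  W  W  W  W  W  L  W
Position 23 is W, so the first player wins.

First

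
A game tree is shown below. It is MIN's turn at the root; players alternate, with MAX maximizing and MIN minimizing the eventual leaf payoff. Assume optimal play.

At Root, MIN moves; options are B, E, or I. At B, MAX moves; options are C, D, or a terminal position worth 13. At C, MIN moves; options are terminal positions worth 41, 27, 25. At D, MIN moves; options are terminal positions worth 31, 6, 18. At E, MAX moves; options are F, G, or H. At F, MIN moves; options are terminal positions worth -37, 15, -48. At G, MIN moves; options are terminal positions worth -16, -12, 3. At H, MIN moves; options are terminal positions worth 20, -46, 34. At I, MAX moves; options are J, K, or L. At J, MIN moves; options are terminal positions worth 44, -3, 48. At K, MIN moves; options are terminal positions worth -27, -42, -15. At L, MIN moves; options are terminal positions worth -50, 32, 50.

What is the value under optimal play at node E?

F: min(-37, 15, -48) = -48
G: min(-16, -12, 3) = -16
H: min(20, -46, 34) = -46
E: max(-48, -16, -46) = -16

-16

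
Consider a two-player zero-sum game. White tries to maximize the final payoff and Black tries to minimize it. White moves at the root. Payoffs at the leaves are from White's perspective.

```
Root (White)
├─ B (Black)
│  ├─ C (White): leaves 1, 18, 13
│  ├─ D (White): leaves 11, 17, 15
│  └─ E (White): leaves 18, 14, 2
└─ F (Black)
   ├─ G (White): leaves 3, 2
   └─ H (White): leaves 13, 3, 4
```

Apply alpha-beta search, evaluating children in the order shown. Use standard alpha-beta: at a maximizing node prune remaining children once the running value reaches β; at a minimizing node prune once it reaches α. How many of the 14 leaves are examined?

9

C [α=-∞,β=+∞]: v=18
D [α=-∞,β=18]: v=17
E [α=-∞,β=17]: v=18 after child 1 ≥ β → β-cutoff, skip 2
B [α=-∞,β=+∞]: v=17
G [α=17,β=+∞]: v=3
F [α=17,β=+∞]: v=3 after child 1 ≤ α → α-cutoff, skip 1
Root [α=-∞,β=+∞]: v=17
Leaves evaluated: 9 of 14.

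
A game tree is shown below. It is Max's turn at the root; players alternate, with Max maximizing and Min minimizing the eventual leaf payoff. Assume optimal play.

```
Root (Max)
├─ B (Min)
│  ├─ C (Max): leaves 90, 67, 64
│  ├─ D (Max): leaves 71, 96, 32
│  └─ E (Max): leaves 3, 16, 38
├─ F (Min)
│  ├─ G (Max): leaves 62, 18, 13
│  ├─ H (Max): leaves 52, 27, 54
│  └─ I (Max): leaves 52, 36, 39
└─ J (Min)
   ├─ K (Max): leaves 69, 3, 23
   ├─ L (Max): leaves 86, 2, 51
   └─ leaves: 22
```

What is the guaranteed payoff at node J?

22

K: max(69, 3, 23) = 69
L: max(86, 2, 51) = 86
J: min(69, 86, 22) = 22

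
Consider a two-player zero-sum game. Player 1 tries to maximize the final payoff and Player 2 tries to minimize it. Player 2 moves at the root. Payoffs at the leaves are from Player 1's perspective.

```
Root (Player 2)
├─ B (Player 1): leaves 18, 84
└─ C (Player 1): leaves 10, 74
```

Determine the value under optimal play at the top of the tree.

74

B (Player 1): max(18, 84) = 84
C (Player 1): max(10, 74) = 74
Root (Player 2): min(84, 74) = 74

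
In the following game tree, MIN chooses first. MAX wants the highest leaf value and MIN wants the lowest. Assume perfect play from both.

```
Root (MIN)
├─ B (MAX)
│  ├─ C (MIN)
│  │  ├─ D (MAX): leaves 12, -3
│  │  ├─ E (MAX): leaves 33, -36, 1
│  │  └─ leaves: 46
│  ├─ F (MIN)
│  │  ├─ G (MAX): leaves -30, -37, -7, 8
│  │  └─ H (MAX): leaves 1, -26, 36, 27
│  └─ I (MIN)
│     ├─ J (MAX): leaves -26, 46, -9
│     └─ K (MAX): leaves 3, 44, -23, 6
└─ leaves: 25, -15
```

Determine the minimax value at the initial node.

-15

D (MAX): max(12, -3) = 12
E (MAX): max(33, -36, 1) = 33
C (MIN): min(12, 33, 46) = 12
G (MAX): max(-30, -37, -7, 8) = 8
H (MAX): max(1, -26, 36, 27) = 36
F (MIN): min(8, 36) = 8
J (MAX): max(-26, 46, -9) = 46
K (MAX): max(3, 44, -23, 6) = 44
I (MIN): min(46, 44) = 44
B (MAX): max(12, 8, 44) = 44
Root (MIN): min(44, 25, -15) = -15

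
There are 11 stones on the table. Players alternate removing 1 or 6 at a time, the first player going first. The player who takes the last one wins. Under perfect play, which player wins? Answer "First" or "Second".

Second

i:   0  1  2  3  4  5  6  7  8  9 10 11
     L  W  L  W  L  W  W  L  W  L  W  L
Position 11 is L, so the second player wins.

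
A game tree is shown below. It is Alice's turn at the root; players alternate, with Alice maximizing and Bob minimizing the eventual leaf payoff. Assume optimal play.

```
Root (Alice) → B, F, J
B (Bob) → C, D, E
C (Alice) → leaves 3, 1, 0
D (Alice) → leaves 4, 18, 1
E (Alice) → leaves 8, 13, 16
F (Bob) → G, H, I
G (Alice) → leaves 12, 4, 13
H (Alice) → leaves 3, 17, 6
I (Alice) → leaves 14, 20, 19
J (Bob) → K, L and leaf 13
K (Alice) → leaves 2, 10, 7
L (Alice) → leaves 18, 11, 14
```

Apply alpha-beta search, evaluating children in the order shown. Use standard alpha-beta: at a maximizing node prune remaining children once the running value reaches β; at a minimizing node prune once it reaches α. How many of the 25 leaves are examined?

14

C [α=-∞,β=+∞]: v=3
D [α=-∞,β=3]: v=4 after child 1 ≥ β → β-cutoff, skip 2
E [α=-∞,β=3]: v=8 after child 1 ≥ β → β-cutoff, skip 2
B [α=-∞,β=+∞]: v=3
G [α=3,β=+∞]: v=13
H [α=3,β=13]: v=17 after child 2 ≥ β → β-cutoff, skip 1
I [α=3,β=13]: v=14 after child 1 ≥ β → β-cutoff, skip 2
F [α=3,β=+∞]: v=13
K [α=13,β=+∞]: v=10
J [α=13,β=+∞]: v=10 after child 1 ≤ α → α-cutoff, skip 2
Root [α=-∞,β=+∞]: v=13
Leaves evaluated: 14 of 25.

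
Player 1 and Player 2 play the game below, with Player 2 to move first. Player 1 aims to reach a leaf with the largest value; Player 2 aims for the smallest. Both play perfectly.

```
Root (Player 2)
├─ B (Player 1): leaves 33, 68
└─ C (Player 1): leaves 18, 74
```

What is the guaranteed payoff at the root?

68

B (Player 1): max(33, 68) = 68
C (Player 1): max(18, 74) = 74
Root (Player 2): min(68, 74) = 68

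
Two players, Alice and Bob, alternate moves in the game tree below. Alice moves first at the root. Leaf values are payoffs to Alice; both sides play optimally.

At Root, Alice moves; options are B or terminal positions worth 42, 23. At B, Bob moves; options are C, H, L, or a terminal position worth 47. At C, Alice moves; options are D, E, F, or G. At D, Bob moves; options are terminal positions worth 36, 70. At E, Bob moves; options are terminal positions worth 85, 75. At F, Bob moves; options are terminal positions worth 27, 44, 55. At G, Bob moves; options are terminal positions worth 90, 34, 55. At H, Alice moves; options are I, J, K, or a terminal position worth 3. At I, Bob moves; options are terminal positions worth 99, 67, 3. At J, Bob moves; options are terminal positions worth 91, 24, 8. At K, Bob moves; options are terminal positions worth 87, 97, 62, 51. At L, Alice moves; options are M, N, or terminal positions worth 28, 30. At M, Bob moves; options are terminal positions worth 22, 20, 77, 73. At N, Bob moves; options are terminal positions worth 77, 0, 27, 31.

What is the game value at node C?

75

D: min(36, 70) = 36
E: min(85, 75) = 75
F: min(27, 44, 55) = 27
G: min(90, 34, 55) = 34
C: max(36, 75, 27, 34) = 75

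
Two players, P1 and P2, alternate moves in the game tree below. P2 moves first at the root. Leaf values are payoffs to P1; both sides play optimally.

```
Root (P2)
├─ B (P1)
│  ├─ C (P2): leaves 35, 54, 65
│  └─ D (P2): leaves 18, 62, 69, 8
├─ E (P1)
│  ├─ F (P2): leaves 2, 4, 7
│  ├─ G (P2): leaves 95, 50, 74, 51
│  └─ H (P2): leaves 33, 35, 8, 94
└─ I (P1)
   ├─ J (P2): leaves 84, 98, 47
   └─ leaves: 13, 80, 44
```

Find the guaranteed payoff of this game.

35

C (P2): min(35, 54, 65) = 35
D (P2): min(18, 62, 69, 8) = 8
B (P1): max(35, 8) = 35
F (P2): min(2, 4, 7) = 2
G (P2): min(95, 50, 74, 51) = 50
H (P2): min(33, 35, 8, 94) = 8
E (P1): max(2, 50, 8) = 50
J (P2): min(84, 98, 47) = 47
I (P1): max(47, 13, 80, 44) = 80
Root (P2): min(35, 50, 80) = 35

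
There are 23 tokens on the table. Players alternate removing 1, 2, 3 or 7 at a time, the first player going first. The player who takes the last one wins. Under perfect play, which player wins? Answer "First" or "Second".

First

Mark each pile size as W (mover wins) or L (mover loses):
i:   0  1  2  3  4  5  6  7  8  9 10 11 12 13 14 15 16 17 18 19 20 21 22 23
     L  W  W  W  L  W  W  W  L  W  W  W  L  W  W  W  L  W  W  W  L  W  W  W
Position 23 is W, so the first player wins.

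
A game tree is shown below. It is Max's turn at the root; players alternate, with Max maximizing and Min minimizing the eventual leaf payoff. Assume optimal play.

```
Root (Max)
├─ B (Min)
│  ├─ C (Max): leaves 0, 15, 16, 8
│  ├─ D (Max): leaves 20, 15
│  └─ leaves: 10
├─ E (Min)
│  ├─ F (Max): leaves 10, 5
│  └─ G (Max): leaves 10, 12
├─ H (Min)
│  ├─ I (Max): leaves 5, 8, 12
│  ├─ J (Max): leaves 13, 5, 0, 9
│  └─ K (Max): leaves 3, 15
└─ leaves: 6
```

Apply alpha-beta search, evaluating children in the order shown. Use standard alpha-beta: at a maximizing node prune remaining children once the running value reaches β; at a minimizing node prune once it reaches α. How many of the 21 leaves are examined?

15

C [α=-∞,β=+∞]: v=16
D [α=-∞,β=16]: v=20 after child 1 ≥ β → β-cutoff, skip 1
B [α=-∞,β=+∞]: v=10
F [α=10,β=+∞]: v=10
E [α=10,β=+∞]: v=10 after child 1 ≤ α → α-cutoff, skip 1
I [α=10,β=+∞]: v=12
J [α=10,β=12]: v=13 after child 1 ≥ β → β-cutoff, skip 3
K [α=10,β=12]: v=15
H [α=10,β=+∞]: v=12
Root [α=-∞,β=+∞]: v=12
Leaves evaluated: 15 of 21.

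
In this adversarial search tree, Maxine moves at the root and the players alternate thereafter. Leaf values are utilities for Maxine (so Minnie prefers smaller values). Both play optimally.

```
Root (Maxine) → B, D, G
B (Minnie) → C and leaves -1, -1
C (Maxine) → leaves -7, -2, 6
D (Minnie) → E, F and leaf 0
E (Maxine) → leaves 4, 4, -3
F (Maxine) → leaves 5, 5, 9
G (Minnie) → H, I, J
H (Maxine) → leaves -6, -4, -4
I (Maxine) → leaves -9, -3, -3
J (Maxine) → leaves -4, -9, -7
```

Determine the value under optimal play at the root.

0

C (Maxine): max(-7, -2, 6) = 6
B (Minnie): min(6, -1, -1) = -1
E (Maxine): max(4, 4, -3) = 4
F (Maxine): max(5, 5, 9) = 9
D (Minnie): min(4, 9, 0) = 0
H (Maxine): max(-6, -4, -4) = -4
I (Maxine): max(-9, -3, -3) = -3
J (Maxine): max(-4, -9, -7) = -4
G (Minnie): min(-4, -3, -4) = -4
Root (Maxine): max(-1, 0, -4) = 0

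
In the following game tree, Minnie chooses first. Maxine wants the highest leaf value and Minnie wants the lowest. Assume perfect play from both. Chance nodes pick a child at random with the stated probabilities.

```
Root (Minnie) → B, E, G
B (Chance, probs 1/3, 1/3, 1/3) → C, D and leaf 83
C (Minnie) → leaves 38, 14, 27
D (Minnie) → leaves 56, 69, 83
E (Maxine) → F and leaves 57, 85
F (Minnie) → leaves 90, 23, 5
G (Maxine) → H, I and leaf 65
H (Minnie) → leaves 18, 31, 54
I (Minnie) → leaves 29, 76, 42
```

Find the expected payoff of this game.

C (Minnie): min(38, 14, 27) = 14
D (Minnie): min(56, 69, 83) = 56
B (Chance): 1/3·14 + 1/3·56 + 1/3·83 = 51
F (Minnie): min(90, 23, 5) = 5
E (Maxine): max(5, 57, 85) = 85
H (Minnie): min(18, 31, 54) = 18
I (Minnie): min(29, 76, 42) = 29
G (Maxine): max(18, 29, 65) = 65
Root (Minnie): min(51, 85, 65) = 51

51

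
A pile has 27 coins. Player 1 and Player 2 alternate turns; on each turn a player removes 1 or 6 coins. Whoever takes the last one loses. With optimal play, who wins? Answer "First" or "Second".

Mark each pile size as W (mover wins) or L (mover loses):
i:   0  1  2  3  4  5  6  7  8  9 10 11 12 13 14 15 16 17 18 19 20 21 22 23 24 25 26 27
     W  L  W  L  W  L  W  W  L  W  L  W  L  W  W  L  W  L  W  L  W  W  L  W  L  W  L  W
Position 27 is W, so the first player wins.

First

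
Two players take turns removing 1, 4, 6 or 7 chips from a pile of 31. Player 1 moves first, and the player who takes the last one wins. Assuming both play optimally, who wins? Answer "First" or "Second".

Second

W/L table (W = player to move can force a win):
i:   0  1  2  3  4  5  6  7  8  9 10 11 12 13 14 15 16 17 18 19 20 21 22 23 24 25 26 27 28 29 30 31
     L  W  L  W  W  L  W  W  W  W  L  W  W  L  W  L  W  W  L  W  W  W  W  L  W  W  L  W  L  W  W  L
Position 31 is L, so the second player wins.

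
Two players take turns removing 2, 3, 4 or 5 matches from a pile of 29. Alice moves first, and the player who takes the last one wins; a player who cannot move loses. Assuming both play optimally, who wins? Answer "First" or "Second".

Second

W/L table (W = player to move can force a win):
i:   0  1  2  3  4  5  6  7  8  9 10 11 12 13 14 15 16 17 18 19 20 21 22 23 24 25 26 27 28 29
     L  L  W  W  W  W  W  L  L  W  W  W  W  W  L  L  W  W  W  W  W  L  L  W  W  W  W  W  L  L
Position 29 is L, so the second player wins.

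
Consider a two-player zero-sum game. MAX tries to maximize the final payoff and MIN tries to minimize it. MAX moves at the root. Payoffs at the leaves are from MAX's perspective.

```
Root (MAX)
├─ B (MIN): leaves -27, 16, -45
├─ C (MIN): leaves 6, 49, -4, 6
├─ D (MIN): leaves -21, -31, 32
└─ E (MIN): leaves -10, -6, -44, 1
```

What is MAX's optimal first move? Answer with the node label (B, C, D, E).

C

B (MIN): min(-27, 16, -45) = -45
C (MIN): min(6, 49, -4, 6) = -4
D (MIN): min(-21, -31, 32) = -31
E (MIN): min(-10, -6, -44, 1) = -44
Root (MAX): max(-45, -4, -31, -44) = -4
MAX picks the child with the highest value: C (value -4).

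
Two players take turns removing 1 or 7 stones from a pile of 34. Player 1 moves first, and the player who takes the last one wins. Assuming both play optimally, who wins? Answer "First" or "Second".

Second

Mark each pile size as W (mover wins) or L (mover loses):
i:   0  1  2  3  4  5  6  7  8  9 10 11 12 13 14 15 16 17 18 19 20 21 22 23 24 25 26 27 28 29 30 31 32 33 34
     L  W  L  W  L  W  L  W  L  W  L  W  L  W  L  W  L  W  L  W  L  W  L  W  L  W  L  W  L  W  L  W  L  W  L
Position 34 is L, so the second player wins.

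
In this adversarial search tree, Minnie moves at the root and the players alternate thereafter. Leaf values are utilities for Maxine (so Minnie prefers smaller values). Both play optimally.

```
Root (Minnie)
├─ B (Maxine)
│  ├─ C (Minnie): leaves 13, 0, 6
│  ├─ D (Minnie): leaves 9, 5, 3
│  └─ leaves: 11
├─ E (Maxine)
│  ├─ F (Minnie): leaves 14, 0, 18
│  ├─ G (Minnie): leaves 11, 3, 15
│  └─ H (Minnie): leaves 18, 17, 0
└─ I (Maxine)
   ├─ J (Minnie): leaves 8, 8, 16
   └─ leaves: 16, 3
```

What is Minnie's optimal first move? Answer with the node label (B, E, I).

E

C (Minnie): min(13, 0, 6) = 0
D (Minnie): min(9, 5, 3) = 3
B (Maxine): max(0, 3, 11) = 11
F (Minnie): min(14, 0, 18) = 0
G (Minnie): min(11, 3, 15) = 3
H (Minnie): min(18, 17, 0) = 0
E (Maxine): max(0, 3, 0) = 3
J (Minnie): min(8, 8, 16) = 8
I (Maxine): max(8, 16, 3) = 16
Root (Minnie): min(11, 3, 16) = 3
Minnie picks the child with the lowest value: E (value 3).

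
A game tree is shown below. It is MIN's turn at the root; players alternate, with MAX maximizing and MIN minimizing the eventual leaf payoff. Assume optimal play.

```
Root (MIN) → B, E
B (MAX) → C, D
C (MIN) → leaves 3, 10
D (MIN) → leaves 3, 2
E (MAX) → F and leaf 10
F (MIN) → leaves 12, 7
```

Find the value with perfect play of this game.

3

C (MIN): min(3, 10) = 3
D (MIN): min(3, 2) = 2
B (MAX): max(3, 2) = 3
F (MIN): min(12, 7) = 7
E (MAX): max(7, 10) = 10
Root (MIN): min(3, 10) = 3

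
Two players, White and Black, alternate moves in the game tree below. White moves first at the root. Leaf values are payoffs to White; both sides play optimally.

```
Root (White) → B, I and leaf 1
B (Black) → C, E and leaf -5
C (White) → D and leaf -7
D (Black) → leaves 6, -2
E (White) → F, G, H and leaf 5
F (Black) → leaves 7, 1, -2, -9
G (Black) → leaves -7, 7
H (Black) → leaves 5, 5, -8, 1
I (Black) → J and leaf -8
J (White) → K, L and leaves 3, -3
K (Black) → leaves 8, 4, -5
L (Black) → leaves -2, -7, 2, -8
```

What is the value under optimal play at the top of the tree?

D (Black): min(6, -2) = -2
C (White): max(-2, -7) = -2
F (Black): min(7, 1, -2, -9) = -9
G (Black): min(-7, 7) = -7
H (Black): min(5, 5, -8, 1) = -8
E (White): max(-9, -7, -8, 5) = 5
B (Black): min(-2, 5, -5) = -5
K (Black): min(8, 4, -5) = -5
L (Black): min(-2, -7, 2, -8) = -8
J (White): max(-5, -8, 3, -3) = 3
I (Black): min(3, -8) = -8
Root (White): max(-5, -8, 1) = 1

1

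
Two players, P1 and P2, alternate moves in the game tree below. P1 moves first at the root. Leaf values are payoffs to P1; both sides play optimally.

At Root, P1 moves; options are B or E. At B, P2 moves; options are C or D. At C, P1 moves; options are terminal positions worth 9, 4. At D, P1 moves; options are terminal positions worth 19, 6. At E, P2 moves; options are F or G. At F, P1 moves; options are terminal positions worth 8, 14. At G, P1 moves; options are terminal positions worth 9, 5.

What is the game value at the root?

9

C (P1): max(9, 4) = 9
D (P1): max(19, 6) = 19
B (P2): min(9, 19) = 9
F (P1): max(8, 14) = 14
G (P1): max(9, 5) = 9
E (P2): min(14, 9) = 9
Root (P1): max(9, 9) = 9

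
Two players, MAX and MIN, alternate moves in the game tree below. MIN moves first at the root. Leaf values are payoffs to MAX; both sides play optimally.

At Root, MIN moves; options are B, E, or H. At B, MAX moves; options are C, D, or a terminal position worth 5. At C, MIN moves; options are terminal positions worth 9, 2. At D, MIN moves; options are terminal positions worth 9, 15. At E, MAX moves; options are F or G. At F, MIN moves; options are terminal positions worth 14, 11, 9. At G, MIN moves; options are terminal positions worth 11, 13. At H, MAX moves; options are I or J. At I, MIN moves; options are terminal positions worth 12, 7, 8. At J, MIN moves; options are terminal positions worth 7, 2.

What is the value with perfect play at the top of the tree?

C (MIN): min(9, 2) = 2
D (MIN): min(9, 15) = 9
B (MAX): max(2, 9, 5) = 9
F (MIN): min(14, 11, 9) = 9
G (MIN): min(11, 13) = 11
E (MAX): max(9, 11) = 11
I (MIN): min(12, 7, 8) = 7
J (MIN): min(7, 2) = 2
H (MAX): max(7, 2) = 7
Root (MIN): min(9, 11, 7) = 7

7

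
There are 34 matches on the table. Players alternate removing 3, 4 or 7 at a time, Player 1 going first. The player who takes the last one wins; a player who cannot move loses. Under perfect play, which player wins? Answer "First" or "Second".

First

Compute winning (W) and losing (L) positions by backward induction:
i:   0  1  2  3  4  5  6  7  8  9 10 11 12 13 14 15 16 17 18 19 20 21 22 23 24 25 26 27 28 29 30 31 32 33 34
     L  L  L  W  W  W  W  W  W  W  L  L  L  W  W  W  W  W  W  W  L  L  L  W  W  W  W  W  W  W  L  L  L  W  W
Position 34 is W, so the first player wins.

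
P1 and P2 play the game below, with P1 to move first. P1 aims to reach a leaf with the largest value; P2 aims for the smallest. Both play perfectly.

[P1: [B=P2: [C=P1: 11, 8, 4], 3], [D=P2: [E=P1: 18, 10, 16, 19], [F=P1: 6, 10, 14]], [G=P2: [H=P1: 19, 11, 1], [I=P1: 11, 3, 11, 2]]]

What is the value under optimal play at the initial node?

C (P1): max(11, 8, 4) = 11
B (P2): min(11, 3) = 3
E (P1): max(18, 10, 16, 19) = 19
F (P1): max(6, 10, 14) = 14
D (P2): min(19, 14) = 14
H (P1): max(19, 11, 1) = 19
I (P1): max(11, 3, 11, 2) = 11
G (P2): min(19, 11) = 11
Root (P1): max(3, 14, 11) = 14

14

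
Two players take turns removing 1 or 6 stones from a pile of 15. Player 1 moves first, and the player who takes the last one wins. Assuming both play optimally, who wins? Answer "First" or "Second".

First

Compute winning (W) and losing (L) positions by backward induction:
i:   0  1  2  3  4  5  6  7  8  9 10 11 12 13 14 15
     L  W  L  W  L  W  W  L  W  L  W  L  W  W  L  W
Position 15 is W, so the first player wins.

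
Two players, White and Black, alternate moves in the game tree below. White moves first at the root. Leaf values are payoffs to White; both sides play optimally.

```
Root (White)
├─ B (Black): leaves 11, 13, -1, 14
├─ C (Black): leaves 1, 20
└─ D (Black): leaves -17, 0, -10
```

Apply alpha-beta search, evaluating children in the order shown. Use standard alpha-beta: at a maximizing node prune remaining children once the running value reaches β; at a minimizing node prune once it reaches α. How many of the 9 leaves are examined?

7

B [α=-∞,β=+∞]: v=-1
C [α=-1,β=+∞]: v=1
D [α=1,β=+∞]: v=-17 after child 1 ≤ α → α-cutoff, skip 2
Root [α=-∞,β=+∞]: v=1
Leaves evaluated: 7 of 9.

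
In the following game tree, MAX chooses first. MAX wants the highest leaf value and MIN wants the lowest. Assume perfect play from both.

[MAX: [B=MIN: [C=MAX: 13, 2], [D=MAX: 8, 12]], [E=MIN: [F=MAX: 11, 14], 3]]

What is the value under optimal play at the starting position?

12

C (MAX): max(13, 2) = 13
D (MAX): max(8, 12) = 12
B (MIN): min(13, 12) = 12
F (MAX): max(11, 14) = 14
E (MIN): min(14, 3) = 3
Root (MAX): max(12, 3) = 12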